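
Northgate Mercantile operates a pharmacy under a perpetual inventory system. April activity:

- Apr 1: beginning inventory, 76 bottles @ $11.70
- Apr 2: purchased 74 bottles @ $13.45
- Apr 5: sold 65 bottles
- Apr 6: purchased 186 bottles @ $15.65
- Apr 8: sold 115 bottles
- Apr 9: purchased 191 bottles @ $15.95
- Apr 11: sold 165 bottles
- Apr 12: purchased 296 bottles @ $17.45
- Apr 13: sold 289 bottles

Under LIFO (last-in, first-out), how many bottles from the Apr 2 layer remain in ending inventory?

9

Apr 5, 65 sold [LIFO — newest first]: 65 @ $13.45 = $874.25
Apr 8, 115 sold [LIFO — newest first]: 115 @ $15.65 = $1,799.75
Apr 11, 165 sold [LIFO — newest first]: 165 @ $15.95 = $2,631.75
Apr 13, 289 sold [LIFO — newest first]: 289 @ $17.45 = $5,043.05
Total COGS = $874.25 + $1,799.75 + $2,631.75 + $5,043.05 = $10,348.80
Ending inventory: 76 @ $11.70 + 9 @ $13.45 + 71 @ $15.65 + 26 @ $15.95 + 7 @ $17.45 = $2,658.25
Check: goods available $13,007.05 = COGS $10,348.80 + ending $2,658.25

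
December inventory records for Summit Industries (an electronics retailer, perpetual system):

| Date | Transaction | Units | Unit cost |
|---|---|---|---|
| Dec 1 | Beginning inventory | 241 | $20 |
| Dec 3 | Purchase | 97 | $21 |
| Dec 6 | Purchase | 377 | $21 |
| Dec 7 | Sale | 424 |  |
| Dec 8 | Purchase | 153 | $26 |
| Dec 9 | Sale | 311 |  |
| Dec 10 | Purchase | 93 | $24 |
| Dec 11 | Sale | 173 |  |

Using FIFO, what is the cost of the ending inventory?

Dec 7, 424 sold [FIFO — oldest first]: 241 @ $20 + 97 @ $21 + 86 @ $21 = $8,663
Dec 9, 311 sold [FIFO — oldest first]: 291 @ $21 + 20 @ $26 = $6,631
Dec 11, 173 sold [FIFO — oldest first]: 133 @ $26 + 40 @ $24 = $4,418
Total COGS = $8,663 + $6,631 + $4,418 = $19,712
Ending inventory: 53 @ $24 = $1,272

Ending inventory = $1,272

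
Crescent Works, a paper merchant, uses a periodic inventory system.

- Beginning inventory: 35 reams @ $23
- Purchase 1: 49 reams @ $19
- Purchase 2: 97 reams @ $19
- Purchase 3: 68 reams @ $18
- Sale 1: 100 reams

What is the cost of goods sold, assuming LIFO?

COGS = $1,832

Sale 1 (100) [LIFO — newest first]: 68 @ $18 + 32 @ $19 = $1,832
Ending inventory: 35 @ $23 + 49 @ $19 + 65 @ $19 = $2,971
Check: goods available $4,803 = COGS $1,832 + ending $2,971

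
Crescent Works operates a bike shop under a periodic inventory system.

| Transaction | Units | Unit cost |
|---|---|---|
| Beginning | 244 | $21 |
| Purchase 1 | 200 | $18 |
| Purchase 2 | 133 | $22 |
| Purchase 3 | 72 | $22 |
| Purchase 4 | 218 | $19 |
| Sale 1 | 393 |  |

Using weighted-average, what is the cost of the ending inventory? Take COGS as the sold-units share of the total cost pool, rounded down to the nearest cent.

Sale 1, sell 393: 393/867 × $17,376.00 → $7,876.31
Ending inventory (cost pool remaining) = $9,499.69
Check: goods available $17,376.00 = COGS $7,876.31 + ending $9,499.69

Ending inventory = $9,499.69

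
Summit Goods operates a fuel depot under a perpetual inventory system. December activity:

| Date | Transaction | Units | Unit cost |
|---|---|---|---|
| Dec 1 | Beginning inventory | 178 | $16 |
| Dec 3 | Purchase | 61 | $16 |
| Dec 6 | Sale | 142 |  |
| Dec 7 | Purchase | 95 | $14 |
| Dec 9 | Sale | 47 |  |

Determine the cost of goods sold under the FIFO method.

COGS = $3,024

Dec 6, 142 sold [FIFO — oldest first]: 142 @ $16 = $2,272
Dec 9, 47 sold [FIFO — oldest first]: 36 @ $16 + 11 @ $16 = $752
Total COGS = $2,272 + $752 = $3,024
Ending inventory: 50 @ $16 + 95 @ $14 = $2,130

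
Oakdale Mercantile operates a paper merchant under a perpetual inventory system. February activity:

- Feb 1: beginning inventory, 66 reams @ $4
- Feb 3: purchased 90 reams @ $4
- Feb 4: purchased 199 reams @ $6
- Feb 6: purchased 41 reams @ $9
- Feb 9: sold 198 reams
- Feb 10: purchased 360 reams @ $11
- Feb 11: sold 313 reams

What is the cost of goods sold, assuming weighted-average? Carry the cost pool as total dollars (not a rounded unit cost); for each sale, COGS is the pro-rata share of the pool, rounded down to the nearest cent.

After Feb 1: 66 on hand, pool $264.00 (≈ $4.0000 each)
After Feb 3: 156 on hand, pool $624.00 (≈ $4.0000 each)
After Feb 4: 355 on hand, pool $1,818.00 (≈ $5.1211 each)
After Feb 6: 396 on hand, pool $2,187.00 (≈ $5.5227 each)
Feb 9, sell 198: 198/396 × $2,187.00 → $1,093.50
After Feb 10: 558 on hand, pool $5,053.50 (≈ $9.0565 each)
Feb 11, sell 313: 313/558 × $5,053.50 → $2,834.66
Total COGS = $1,093.50 + $2,834.66 = $3,928.16
Ending inventory (cost pool remaining) = $2,218.84

COGS = $3,928.16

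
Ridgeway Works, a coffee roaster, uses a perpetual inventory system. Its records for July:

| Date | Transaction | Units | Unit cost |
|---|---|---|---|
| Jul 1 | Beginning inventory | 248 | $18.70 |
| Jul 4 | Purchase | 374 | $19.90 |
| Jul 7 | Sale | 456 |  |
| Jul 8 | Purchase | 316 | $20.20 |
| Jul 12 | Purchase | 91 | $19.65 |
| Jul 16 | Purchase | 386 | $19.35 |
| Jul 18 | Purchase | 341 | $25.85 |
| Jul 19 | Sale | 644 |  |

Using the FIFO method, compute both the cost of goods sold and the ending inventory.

Jul 7, 456 sold [FIFO — oldest first]: 248 @ $18.70 + 208 @ $19.90 = $8,776.80
Jul 19, 644 sold [FIFO — oldest first]: 166 @ $19.90 + 316 @ $20.20 + 91 @ $19.65 + 71 @ $19.35 = $12,848.60
Total COGS = $8,776.80 + $12,848.60 = $21,625.40
Ending inventory: 315 @ $19.35 + 341 @ $25.85 = $14,910.10
Check: goods available $36,535.50 = COGS $21,625.40 + ending $14,910.10

COGS = $21,625.40; ending inventory = $14,910.10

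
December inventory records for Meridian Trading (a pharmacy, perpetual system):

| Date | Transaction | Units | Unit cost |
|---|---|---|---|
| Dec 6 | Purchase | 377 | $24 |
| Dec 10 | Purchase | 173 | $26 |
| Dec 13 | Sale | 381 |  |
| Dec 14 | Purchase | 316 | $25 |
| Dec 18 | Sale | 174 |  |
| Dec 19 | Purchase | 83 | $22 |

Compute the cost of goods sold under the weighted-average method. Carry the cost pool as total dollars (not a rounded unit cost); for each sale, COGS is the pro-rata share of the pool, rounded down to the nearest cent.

After Dec 6: 377 on hand, pool $9,048.00 (≈ $24.0000 each)
After Dec 10: 550 on hand, pool $13,546.00 (≈ $24.6291 each)
Dec 13, sell 381: 381/550 × $13,546.00 → $9,383.68
After Dec 14: 485 on hand, pool $12,062.32 (≈ $24.8708 each)
Dec 18, sell 174: 174/485 × $12,062.32 → $4,327.51
After Dec 19: 394 on hand, pool $9,560.81 (≈ $24.2660 each)
Total COGS = $9,383.68 + $4,327.51 = $13,711.19
Ending inventory (cost pool remaining) = $9,560.81
Check: goods available $23,272.00 = COGS $13,711.19 + ending $9,560.81

COGS = $13,711.19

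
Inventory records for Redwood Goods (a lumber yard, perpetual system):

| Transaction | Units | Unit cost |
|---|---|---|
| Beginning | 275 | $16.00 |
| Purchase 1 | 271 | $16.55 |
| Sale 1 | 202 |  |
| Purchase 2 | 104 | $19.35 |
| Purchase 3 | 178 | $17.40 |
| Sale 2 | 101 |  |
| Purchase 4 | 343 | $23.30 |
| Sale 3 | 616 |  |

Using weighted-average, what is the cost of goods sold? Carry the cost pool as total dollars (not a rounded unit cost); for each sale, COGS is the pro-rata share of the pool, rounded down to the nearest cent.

After Beginning: 275 on hand, pool $4,400.00 (≈ $16.0000 each)
After Purchase 1: 546 on hand, pool $8,885.05 (≈ $16.2730 each)
Sale 1, sell 202: 202/546 × $8,885.05 → $3,287.14
After Purchase 2: 448 on hand, pool $7,610.31 (≈ $16.9873 each)
After Purchase 3: 626 on hand, pool $10,707.51 (≈ $17.1046 each)
Sale 2, sell 101: 101/626 × $10,707.51 → $1,727.56
After Purchase 4: 868 on hand, pool $16,971.85 (≈ $19.5528 each)
Sale 3, sell 616: 616/868 × $16,971.85 → $12,044.53
Total COGS = $3,287.14 + $1,727.56 + $12,044.53 = $17,059.23
Ending inventory (cost pool remaining) = $4,927.32

COGS = $17,059.23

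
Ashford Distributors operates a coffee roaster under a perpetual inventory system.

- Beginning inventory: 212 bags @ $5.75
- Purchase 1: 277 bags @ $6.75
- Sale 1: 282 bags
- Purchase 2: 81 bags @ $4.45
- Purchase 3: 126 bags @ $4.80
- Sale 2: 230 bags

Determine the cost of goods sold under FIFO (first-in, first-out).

COGS = $3,191.10

Sale 1 (282) [FIFO — oldest first]: 212 @ $5.75 + 70 @ $6.75 = $1,691.50
Sale 2 (230) [FIFO — oldest first]: 207 @ $6.75 + 23 @ $4.45 = $1,499.60
Total COGS = $1,691.50 + $1,499.60 = $3,191.10
Ending inventory: 58 @ $4.45 + 126 @ $4.80 = $862.90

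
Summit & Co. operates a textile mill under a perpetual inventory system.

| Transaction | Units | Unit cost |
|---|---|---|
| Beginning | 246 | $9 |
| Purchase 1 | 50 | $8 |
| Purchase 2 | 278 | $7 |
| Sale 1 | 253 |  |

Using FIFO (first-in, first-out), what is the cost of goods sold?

Sale 1 (253) [FIFO — oldest first]: 246 @ $9 + 7 @ $8 = $2,270
Ending inventory: 43 @ $8 + 278 @ $7 = $2,290

COGS = $2,270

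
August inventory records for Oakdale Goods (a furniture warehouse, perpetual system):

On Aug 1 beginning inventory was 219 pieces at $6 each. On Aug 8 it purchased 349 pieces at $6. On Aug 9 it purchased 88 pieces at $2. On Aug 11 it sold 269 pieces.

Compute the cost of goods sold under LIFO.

COGS = $1,262

Aug 11, 269 sold [LIFO — newest first]: 88 @ $2 + 181 @ $6 = $1,262
Ending inventory: 219 @ $6 + 168 @ $6 = $2,322
Check: goods available $3,584 = COGS $1,262 + ending $2,322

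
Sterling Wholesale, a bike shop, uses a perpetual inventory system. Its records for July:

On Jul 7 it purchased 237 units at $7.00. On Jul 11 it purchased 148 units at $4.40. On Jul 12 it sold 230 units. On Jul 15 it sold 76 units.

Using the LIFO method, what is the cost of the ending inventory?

Ending inventory = $553.00

Jul 12, 230 sold [LIFO — newest first]: 148 @ $4.40 + 82 @ $7.00 = $1,225.20
Jul 15, 76 sold [LIFO — newest first]: 76 @ $7.00 = $532.00
Total COGS = $1,225.20 + $532.00 = $1,757.20
Ending inventory: 79 @ $7.00 = $553.00
Check: goods available $2,310.20 = COGS $1,757.20 + ending $553.00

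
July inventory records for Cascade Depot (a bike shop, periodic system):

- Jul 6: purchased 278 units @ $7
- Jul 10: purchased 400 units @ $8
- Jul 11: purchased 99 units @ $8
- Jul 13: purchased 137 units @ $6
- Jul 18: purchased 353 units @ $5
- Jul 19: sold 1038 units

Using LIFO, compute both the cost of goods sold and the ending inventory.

Jul 19, 1038 sold [LIFO — newest first]: 353 @ $5 + 137 @ $6 + 99 @ $8 + 400 @ $8 + 49 @ $7 = $6,922
Ending inventory: 229 @ $7 = $1,603
Check: goods available $8,525 = COGS $6,922 + ending $1,603

COGS = $6,922; ending inventory = $1,603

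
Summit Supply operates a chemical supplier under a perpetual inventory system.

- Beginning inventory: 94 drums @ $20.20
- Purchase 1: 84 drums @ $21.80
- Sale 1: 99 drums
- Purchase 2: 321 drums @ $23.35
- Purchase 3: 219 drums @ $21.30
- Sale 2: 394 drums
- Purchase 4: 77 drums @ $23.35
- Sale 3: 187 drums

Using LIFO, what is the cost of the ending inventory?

Sale 1 (99) [LIFO — newest first]: 84 @ $21.80 + 15 @ $20.20 = $2,134.20
Sale 2 (394) [LIFO — newest first]: 219 @ $21.30 + 175 @ $23.35 = $8,750.95
Sale 3 (187) [LIFO — newest first]: 77 @ $23.35 + 110 @ $23.35 = $4,366.45
Total COGS = $2,134.20 + $8,750.95 + $4,366.45 = $15,251.60
Ending inventory: 79 @ $20.20 + 36 @ $23.35 = $2,436.40

Ending inventory = $2,436.40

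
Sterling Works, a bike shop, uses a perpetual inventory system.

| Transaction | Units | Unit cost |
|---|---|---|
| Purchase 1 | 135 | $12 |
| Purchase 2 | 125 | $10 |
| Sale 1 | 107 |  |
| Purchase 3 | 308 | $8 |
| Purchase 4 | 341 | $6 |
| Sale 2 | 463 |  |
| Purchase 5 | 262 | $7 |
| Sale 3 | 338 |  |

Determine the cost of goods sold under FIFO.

COGS = $7,374

Sale 1 (107) [FIFO — oldest first]: 107 @ $12 = $1,284
Sale 2 (463) [FIFO — oldest first]: 28 @ $12 + 125 @ $10 + 308 @ $8 + 2 @ $6 = $4,062
Sale 3 (338) [FIFO — oldest first]: 338 @ $6 = $2,028
Total COGS = $1,284 + $4,062 + $2,028 = $7,374
Ending inventory: 1 @ $6 + 262 @ $7 = $1,840
Check: goods available $9,214 = COGS $7,374 + ending $1,840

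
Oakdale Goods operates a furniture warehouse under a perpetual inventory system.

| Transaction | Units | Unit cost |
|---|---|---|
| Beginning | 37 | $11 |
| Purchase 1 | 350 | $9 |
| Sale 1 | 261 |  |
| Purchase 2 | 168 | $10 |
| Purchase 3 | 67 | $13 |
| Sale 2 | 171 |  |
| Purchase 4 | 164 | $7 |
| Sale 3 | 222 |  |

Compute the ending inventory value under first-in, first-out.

Sale 1 (261) [FIFO — oldest first]: 37 @ $11 + 224 @ $9 = $2,423
Sale 2 (171) [FIFO — oldest first]: 126 @ $9 + 45 @ $10 = $1,584
Sale 3 (222) [FIFO — oldest first]: 123 @ $10 + 67 @ $13 + 32 @ $7 = $2,325
Total COGS = $2,423 + $1,584 + $2,325 = $6,332
Ending inventory: 132 @ $7 = $924

Ending inventory = $924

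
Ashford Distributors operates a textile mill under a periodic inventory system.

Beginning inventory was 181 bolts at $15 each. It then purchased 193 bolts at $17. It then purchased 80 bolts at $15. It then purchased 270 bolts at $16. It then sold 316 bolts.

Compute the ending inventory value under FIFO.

Ending inventory = $6,506

Sale 1 (316) [FIFO — oldest first]: 181 @ $15 + 135 @ $17 = $5,010
Ending inventory: 58 @ $17 + 80 @ $15 + 270 @ $16 = $6,506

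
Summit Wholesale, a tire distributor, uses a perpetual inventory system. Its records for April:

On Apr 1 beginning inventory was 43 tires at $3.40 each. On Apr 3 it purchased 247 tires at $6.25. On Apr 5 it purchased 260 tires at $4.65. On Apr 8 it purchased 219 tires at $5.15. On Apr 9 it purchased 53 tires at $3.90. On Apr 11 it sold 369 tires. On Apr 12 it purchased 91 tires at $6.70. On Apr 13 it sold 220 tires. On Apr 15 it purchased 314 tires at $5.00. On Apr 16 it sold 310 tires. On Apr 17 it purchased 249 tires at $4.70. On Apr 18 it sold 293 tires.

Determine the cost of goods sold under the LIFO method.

Apr 11, 369 sold [LIFO — newest first]: 53 @ $3.90 + 219 @ $5.15 + 97 @ $4.65 = $1,785.60
Apr 13, 220 sold [LIFO — newest first]: 91 @ $6.70 + 129 @ $4.65 = $1,209.55
Apr 16, 310 sold [LIFO — newest first]: 310 @ $5.00 = $1,550.00
Apr 18, 293 sold [LIFO — newest first]: 249 @ $4.70 + 4 @ $5.00 + 34 @ $4.65 + 6 @ $6.25 = $1,385.90
Total COGS = $1,785.60 + $1,209.55 + $1,550.00 + $1,385.90 = $5,931.05
Ending inventory: 43 @ $3.40 + 241 @ $6.25 = $1,652.45

COGS = $5,931.05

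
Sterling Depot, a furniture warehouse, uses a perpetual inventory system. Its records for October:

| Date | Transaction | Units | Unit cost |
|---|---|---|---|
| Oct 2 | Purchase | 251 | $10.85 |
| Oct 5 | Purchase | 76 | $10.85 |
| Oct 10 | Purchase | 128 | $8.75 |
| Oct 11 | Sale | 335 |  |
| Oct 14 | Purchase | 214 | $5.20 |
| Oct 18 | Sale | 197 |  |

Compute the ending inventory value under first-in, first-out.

Oct 11, 335 sold [FIFO — oldest first]: 251 @ $10.85 + 76 @ $10.85 + 8 @ $8.75 = $3,617.95
Oct 18, 197 sold [FIFO — oldest first]: 120 @ $8.75 + 77 @ $5.20 = $1,450.40
Total COGS = $3,617.95 + $1,450.40 = $5,068.35
Ending inventory: 137 @ $5.20 = $712.40

Ending inventory = $712.40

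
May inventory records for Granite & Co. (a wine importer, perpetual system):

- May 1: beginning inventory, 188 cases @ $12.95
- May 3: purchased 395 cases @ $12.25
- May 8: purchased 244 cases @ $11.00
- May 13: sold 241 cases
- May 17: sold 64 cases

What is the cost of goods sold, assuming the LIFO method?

COGS = $3,431.25

May 13, 241 sold [LIFO — newest first]: 241 @ $11.00 = $2,651.00
May 17, 64 sold [LIFO — newest first]: 3 @ $11.00 + 61 @ $12.25 = $780.25
Total COGS = $2,651.00 + $780.25 = $3,431.25
Ending inventory: 188 @ $12.95 + 334 @ $12.25 = $6,526.10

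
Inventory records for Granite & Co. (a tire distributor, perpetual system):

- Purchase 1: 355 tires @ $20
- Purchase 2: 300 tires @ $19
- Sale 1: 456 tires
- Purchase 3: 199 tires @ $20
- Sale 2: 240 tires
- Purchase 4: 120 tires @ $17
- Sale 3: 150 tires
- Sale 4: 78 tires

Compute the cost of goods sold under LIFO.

COGS = $17,820

Sale 1 (456) [LIFO — newest first]: 300 @ $19 + 156 @ $20 = $8,820
Sale 2 (240) [LIFO — newest first]: 199 @ $20 + 41 @ $20 = $4,800
Sale 3 (150) [LIFO — newest first]: 120 @ $17 + 30 @ $20 = $2,640
Sale 4 (78) [LIFO — newest first]: 78 @ $20 = $1,560
Total COGS = $8,820 + $4,800 + $2,640 + $1,560 = $17,820
Ending inventory: 50 @ $20 = $1,000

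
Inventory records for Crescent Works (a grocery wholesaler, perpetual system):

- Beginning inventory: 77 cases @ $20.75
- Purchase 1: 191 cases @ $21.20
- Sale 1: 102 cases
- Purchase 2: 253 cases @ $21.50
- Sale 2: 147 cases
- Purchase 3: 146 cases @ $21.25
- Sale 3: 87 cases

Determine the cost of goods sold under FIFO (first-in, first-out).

Sale 1 (102) [FIFO — oldest first]: 77 @ $20.75 + 25 @ $21.20 = $2,127.75
Sale 2 (147) [FIFO — oldest first]: 147 @ $21.20 = $3,116.40
Sale 3 (87) [FIFO — oldest first]: 19 @ $21.20 + 68 @ $21.50 = $1,864.80
Total COGS = $2,127.75 + $3,116.40 + $1,864.80 = $7,108.95
Ending inventory: 185 @ $21.50 + 146 @ $21.25 = $7,080.00

COGS = $7,108.95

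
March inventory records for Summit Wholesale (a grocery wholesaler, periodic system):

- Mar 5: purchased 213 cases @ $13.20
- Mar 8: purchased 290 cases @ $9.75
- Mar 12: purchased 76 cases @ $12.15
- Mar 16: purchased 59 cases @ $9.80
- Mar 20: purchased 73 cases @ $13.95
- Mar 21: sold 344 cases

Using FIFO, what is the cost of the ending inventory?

Mar 21, 344 sold [FIFO — oldest first]: 213 @ $13.20 + 131 @ $9.75 = $4,088.85
Ending inventory: 159 @ $9.75 + 76 @ $12.15 + 59 @ $9.80 + 73 @ $13.95 = $4,070.20
Check: goods available $8,159.05 = COGS $4,088.85 + ending $4,070.20

Ending inventory = $4,070.20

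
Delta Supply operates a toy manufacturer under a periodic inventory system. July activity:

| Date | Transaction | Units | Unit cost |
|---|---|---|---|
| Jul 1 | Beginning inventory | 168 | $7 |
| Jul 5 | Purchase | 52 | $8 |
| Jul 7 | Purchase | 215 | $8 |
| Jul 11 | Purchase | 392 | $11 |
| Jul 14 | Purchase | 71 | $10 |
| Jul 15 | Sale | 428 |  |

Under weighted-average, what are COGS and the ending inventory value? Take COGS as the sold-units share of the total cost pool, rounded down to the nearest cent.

COGS = $3,972.10; ending inventory = $4,361.90

Jul 15, sell 428: 428/898 × $8,334.00 → $3,972.10
Ending inventory (cost pool remaining) = $4,361.90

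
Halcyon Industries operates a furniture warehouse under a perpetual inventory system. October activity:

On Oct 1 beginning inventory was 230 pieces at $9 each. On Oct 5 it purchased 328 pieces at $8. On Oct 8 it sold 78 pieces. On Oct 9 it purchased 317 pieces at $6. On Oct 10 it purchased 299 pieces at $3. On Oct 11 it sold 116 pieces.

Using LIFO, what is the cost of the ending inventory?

Ending inventory = $6,521

Oct 8, 78 sold [LIFO — newest first]: 78 @ $8 = $624
Oct 11, 116 sold [LIFO — newest first]: 116 @ $3 = $348
Total COGS = $624 + $348 = $972
Ending inventory: 230 @ $9 + 250 @ $8 + 317 @ $6 + 183 @ $3 = $6,521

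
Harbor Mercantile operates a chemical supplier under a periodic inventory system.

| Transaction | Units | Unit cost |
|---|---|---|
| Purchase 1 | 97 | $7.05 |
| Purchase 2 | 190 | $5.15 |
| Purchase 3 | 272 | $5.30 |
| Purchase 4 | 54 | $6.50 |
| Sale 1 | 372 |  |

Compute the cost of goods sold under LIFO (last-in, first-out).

COGS = $2,029.50

Sale 1 (372) [LIFO — newest first]: 54 @ $6.50 + 272 @ $5.30 + 46 @ $5.15 = $2,029.50
Ending inventory: 97 @ $7.05 + 144 @ $5.15 = $1,425.45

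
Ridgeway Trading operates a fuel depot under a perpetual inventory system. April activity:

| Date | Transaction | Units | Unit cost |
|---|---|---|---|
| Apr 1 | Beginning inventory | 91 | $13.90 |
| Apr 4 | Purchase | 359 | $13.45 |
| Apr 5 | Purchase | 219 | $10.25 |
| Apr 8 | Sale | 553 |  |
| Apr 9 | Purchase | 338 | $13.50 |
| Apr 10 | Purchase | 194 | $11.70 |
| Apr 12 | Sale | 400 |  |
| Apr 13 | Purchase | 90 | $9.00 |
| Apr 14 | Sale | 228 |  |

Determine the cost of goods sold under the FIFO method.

Apr 8, 553 sold [FIFO — oldest first]: 91 @ $13.90 + 359 @ $13.45 + 103 @ $10.25 = $7,149.20
Apr 12, 400 sold [FIFO — oldest first]: 116 @ $10.25 + 284 @ $13.50 = $5,023.00
Apr 14, 228 sold [FIFO — oldest first]: 54 @ $13.50 + 174 @ $11.70 = $2,764.80
Total COGS = $7,149.20 + $5,023.00 + $2,764.80 = $14,937.00
Ending inventory: 20 @ $11.70 + 90 @ $9.00 = $1,044.00

COGS = $14,937.00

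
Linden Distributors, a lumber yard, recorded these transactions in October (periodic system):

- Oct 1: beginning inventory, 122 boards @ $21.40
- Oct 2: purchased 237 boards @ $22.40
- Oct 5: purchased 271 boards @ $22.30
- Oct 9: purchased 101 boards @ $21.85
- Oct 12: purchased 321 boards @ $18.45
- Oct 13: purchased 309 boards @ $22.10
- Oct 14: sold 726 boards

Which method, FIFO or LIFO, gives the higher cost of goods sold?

FIFO COGS: 122 @ $21.40 + 237 @ $22.40 + 271 @ $22.30 + 96 @ $21.85 = $16,060.50
LIFO COGS: 309 @ $22.10 + 321 @ $18.45 + 96 @ $21.85 = $14,848.95

FIFO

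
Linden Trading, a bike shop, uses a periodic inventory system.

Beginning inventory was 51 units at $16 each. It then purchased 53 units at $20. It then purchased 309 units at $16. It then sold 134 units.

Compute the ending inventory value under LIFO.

Ending inventory = $4,676

Sale 1 (134) [LIFO — newest first]: 134 @ $16 = $2,144
Ending inventory: 51 @ $16 + 53 @ $20 + 175 @ $16 = $4,676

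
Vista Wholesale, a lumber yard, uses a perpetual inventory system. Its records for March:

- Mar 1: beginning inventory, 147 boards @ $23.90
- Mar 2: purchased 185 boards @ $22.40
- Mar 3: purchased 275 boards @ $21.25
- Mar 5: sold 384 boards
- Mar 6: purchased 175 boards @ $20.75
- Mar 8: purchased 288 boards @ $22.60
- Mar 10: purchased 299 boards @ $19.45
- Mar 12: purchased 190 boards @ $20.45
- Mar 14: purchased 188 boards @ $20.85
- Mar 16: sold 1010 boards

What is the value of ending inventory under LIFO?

Ending inventory = $7,913.20

Mar 5, 384 sold [LIFO — newest first]: 275 @ $21.25 + 109 @ $22.40 = $8,285.35
Mar 16, 1010 sold [LIFO — newest first]: 188 @ $20.85 + 190 @ $20.45 + 299 @ $19.45 + 288 @ $22.60 + 45 @ $20.75 = $21,063.40
Total COGS = $8,285.35 + $21,063.40 = $29,348.75
Ending inventory: 147 @ $23.90 + 76 @ $22.40 + 130 @ $20.75 = $7,913.20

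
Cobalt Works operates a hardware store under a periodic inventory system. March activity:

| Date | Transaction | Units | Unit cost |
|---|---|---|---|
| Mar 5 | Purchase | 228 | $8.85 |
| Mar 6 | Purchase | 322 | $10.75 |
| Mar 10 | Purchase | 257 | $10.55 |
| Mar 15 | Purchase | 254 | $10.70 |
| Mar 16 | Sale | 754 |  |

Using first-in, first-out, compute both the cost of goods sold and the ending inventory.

COGS = $7,631.50; ending inventory = $3,276.95

Mar 16, 754 sold [FIFO — oldest first]: 228 @ $8.85 + 322 @ $10.75 + 204 @ $10.55 = $7,631.50
Ending inventory: 53 @ $10.55 + 254 @ $10.70 = $3,276.95
Check: goods available $10,908.45 = COGS $7,631.50 + ending $3,276.95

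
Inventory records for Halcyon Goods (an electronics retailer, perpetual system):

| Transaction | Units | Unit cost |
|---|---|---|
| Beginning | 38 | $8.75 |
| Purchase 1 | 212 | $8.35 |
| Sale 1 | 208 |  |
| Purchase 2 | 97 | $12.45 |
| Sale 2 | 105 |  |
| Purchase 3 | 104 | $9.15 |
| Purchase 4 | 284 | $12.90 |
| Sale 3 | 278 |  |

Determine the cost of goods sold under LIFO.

Sale 1 (208) [LIFO — newest first]: 208 @ $8.35 = $1,736.80
Sale 2 (105) [LIFO — newest first]: 97 @ $12.45 + 4 @ $8.35 + 4 @ $8.75 = $1,276.05
Sale 3 (278) [LIFO — newest first]: 278 @ $12.90 = $3,586.20
Total COGS = $1,736.80 + $1,276.05 + $3,586.20 = $6,599.05
Ending inventory: 34 @ $8.75 + 104 @ $9.15 + 6 @ $12.90 = $1,326.50

COGS = $6,599.05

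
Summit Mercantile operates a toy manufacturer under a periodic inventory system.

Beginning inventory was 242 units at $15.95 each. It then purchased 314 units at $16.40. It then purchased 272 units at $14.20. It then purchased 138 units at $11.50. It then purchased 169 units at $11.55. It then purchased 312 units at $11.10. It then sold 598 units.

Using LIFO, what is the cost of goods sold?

COGS = $6,760.65

Sale 1 (598) [LIFO — newest first]: 312 @ $11.10 + 169 @ $11.55 + 117 @ $11.50 = $6,760.65
Ending inventory: 242 @ $15.95 + 314 @ $16.40 + 272 @ $14.20 + 21 @ $11.50 = $13,113.40
Check: goods available $19,874.05 = COGS $6,760.65 + ending $13,113.40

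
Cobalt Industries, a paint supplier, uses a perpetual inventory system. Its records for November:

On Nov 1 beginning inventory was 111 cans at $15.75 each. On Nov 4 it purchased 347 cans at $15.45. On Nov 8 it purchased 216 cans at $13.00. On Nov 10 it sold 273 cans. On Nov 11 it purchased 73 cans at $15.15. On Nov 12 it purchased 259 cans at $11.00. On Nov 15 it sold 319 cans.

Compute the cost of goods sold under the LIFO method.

COGS = $7,446.65

Nov 10, 273 sold [LIFO — newest first]: 216 @ $13.00 + 57 @ $15.45 = $3,688.65
Nov 15, 319 sold [LIFO — newest first]: 259 @ $11.00 + 60 @ $15.15 = $3,758.00
Total COGS = $3,688.65 + $3,758.00 = $7,446.65
Ending inventory: 111 @ $15.75 + 290 @ $15.45 + 13 @ $15.15 = $6,425.70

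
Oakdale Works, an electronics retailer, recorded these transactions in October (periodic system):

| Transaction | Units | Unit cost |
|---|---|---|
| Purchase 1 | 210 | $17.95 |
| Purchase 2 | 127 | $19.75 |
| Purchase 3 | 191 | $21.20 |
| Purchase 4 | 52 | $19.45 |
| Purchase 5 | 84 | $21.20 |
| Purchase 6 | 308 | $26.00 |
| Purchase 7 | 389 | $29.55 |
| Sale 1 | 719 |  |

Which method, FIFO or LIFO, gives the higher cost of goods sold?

FIFO COGS: 210 @ $17.95 + 127 @ $19.75 + 191 @ $21.20 + 52 @ $19.45 + 84 @ $21.20 + 55 @ $26.00 = $14,549.15
LIFO COGS: 389 @ $29.55 + 308 @ $26.00 + 22 @ $21.20 = $19,969.35

LIFO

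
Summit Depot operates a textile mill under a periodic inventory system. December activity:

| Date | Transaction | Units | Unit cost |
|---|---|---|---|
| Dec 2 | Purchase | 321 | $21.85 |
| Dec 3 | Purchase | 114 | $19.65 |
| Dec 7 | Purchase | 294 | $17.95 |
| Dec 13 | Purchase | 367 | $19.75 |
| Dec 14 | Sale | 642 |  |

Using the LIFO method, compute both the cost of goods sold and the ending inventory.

COGS = $12,184.50; ending inventory = $9,595.00

Dec 14, 642 sold [LIFO — newest first]: 367 @ $19.75 + 275 @ $17.95 = $12,184.50
Ending inventory: 321 @ $21.85 + 114 @ $19.65 + 19 @ $17.95 = $9,595.00
Check: goods available $21,779.50 = COGS $12,184.50 + ending $9,595.00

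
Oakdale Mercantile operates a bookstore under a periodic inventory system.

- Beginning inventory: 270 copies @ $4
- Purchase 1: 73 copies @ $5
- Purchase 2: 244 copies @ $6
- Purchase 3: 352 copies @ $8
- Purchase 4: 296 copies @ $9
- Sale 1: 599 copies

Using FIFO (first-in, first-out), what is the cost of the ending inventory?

Ending inventory = $5,384

Sale 1 (599) [FIFO — oldest first]: 270 @ $4 + 73 @ $5 + 244 @ $6 + 12 @ $8 = $3,005
Ending inventory: 340 @ $8 + 296 @ $9 = $5,384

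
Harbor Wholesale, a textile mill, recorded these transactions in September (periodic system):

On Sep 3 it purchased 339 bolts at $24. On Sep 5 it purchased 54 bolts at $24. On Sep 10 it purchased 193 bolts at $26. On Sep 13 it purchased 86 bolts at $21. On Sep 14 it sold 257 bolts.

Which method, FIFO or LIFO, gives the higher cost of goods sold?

FIFO COGS: 257 @ $24 = $6,168
LIFO COGS: 86 @ $21 + 171 @ $26 = $6,252

LIFO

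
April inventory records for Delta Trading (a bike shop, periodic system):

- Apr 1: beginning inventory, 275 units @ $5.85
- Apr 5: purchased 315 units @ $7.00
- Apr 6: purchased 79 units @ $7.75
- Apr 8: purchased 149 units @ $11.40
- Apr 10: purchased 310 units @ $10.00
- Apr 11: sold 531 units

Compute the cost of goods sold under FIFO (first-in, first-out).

Apr 11, 531 sold [FIFO — oldest first]: 275 @ $5.85 + 256 @ $7.00 = $3,400.75
Ending inventory: 59 @ $7.00 + 79 @ $7.75 + 149 @ $11.40 + 310 @ $10.00 = $5,823.85
Check: goods available $9,224.60 = COGS $3,400.75 + ending $5,823.85

COGS = $3,400.75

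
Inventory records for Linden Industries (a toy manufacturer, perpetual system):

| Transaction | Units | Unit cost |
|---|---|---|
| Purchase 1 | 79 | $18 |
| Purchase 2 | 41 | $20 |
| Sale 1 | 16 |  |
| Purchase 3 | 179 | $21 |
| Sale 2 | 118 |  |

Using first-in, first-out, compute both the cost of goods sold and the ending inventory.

COGS = $2,536; ending inventory = $3,465

Sale 1 (16) [FIFO — oldest first]: 16 @ $18 = $288
Sale 2 (118) [FIFO — oldest first]: 63 @ $18 + 41 @ $20 + 14 @ $21 = $2,248
Total COGS = $288 + $2,248 = $2,536
Ending inventory: 165 @ $21 = $3,465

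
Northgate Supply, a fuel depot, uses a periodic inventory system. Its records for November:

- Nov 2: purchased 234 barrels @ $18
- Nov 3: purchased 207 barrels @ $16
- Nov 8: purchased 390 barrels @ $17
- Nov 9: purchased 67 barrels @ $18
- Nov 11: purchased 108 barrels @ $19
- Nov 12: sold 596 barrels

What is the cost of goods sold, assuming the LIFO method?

COGS = $10,384

Nov 12, 596 sold [LIFO — newest first]: 108 @ $19 + 67 @ $18 + 390 @ $17 + 31 @ $16 = $10,384
Ending inventory: 234 @ $18 + 176 @ $16 = $7,028
Check: goods available $17,412 = COGS $10,384 + ending $7,028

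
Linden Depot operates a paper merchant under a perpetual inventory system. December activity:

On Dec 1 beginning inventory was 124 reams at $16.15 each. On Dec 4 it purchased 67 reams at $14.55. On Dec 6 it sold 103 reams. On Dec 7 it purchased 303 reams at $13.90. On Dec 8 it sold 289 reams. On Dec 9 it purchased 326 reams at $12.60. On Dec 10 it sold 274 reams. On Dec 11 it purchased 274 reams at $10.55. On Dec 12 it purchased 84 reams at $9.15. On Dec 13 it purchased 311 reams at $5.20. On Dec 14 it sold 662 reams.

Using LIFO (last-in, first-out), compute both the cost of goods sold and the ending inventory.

COGS = $14,228.40; ending inventory = $2,344.85

Dec 6, 103 sold [LIFO — newest first]: 67 @ $14.55 + 36 @ $16.15 = $1,556.25
Dec 8, 289 sold [LIFO — newest first]: 289 @ $13.90 = $4,017.10
Dec 10, 274 sold [LIFO — newest first]: 274 @ $12.60 = $3,452.40
Dec 14, 662 sold [LIFO — newest first]: 311 @ $5.20 + 84 @ $9.15 + 267 @ $10.55 = $5,202.65
Total COGS = $1,556.25 + $4,017.10 + $3,452.40 + $5,202.65 = $14,228.40
Ending inventory: 88 @ $16.15 + 14 @ $13.90 + 52 @ $12.60 + 7 @ $10.55 = $2,344.85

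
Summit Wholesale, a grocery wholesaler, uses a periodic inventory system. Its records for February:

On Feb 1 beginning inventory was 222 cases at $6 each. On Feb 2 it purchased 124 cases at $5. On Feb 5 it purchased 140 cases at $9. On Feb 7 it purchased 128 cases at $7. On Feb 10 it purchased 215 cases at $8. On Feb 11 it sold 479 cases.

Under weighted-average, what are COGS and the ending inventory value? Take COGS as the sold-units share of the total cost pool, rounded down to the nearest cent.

COGS = $3,367.44; ending inventory = $2,460.56

Feb 11, sell 479: 479/829 × $5,828.00 → $3,367.44
Ending inventory (cost pool remaining) = $2,460.56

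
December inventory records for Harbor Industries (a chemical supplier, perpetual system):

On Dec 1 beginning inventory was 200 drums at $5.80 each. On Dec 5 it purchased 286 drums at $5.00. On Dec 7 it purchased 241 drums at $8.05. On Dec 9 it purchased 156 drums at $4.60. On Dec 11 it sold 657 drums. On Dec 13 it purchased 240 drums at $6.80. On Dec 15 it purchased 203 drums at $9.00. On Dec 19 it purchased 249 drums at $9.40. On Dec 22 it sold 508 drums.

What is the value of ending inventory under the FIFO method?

Dec 11, 657 sold [FIFO — oldest first]: 200 @ $5.80 + 286 @ $5.00 + 171 @ $8.05 = $3,966.55
Dec 22, 508 sold [FIFO — oldest first]: 70 @ $8.05 + 156 @ $4.60 + 240 @ $6.80 + 42 @ $9.00 = $3,291.10
Total COGS = $3,966.55 + $3,291.10 = $7,257.65
Ending inventory: 161 @ $9.00 + 249 @ $9.40 = $3,789.60
Check: goods available $11,047.25 = COGS $7,257.65 + ending $3,789.60

Ending inventory = $3,789.60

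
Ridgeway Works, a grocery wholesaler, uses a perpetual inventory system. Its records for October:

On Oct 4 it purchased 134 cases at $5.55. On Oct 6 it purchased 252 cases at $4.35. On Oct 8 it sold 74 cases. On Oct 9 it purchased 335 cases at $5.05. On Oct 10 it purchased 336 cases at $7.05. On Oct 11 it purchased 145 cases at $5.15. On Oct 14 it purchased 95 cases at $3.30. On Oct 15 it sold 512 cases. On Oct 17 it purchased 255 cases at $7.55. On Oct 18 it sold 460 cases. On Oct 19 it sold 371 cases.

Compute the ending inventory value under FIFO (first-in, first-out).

Ending inventory = $1,019.25

Oct 8, 74 sold [FIFO — oldest first]: 74 @ $5.55 = $410.70
Oct 15, 512 sold [FIFO — oldest first]: 60 @ $5.55 + 252 @ $4.35 + 200 @ $5.05 = $2,439.20
Oct 18, 460 sold [FIFO — oldest first]: 135 @ $5.05 + 325 @ $7.05 = $2,973.00
Oct 19, 371 sold [FIFO — oldest first]: 11 @ $7.05 + 145 @ $5.15 + 95 @ $3.30 + 120 @ $7.55 = $2,043.80
Total COGS = $410.70 + $2,439.20 + $2,973.00 + $2,043.80 = $7,866.70
Ending inventory: 135 @ $7.55 = $1,019.25
Check: goods available $8,885.95 = COGS $7,866.70 + ending $1,019.25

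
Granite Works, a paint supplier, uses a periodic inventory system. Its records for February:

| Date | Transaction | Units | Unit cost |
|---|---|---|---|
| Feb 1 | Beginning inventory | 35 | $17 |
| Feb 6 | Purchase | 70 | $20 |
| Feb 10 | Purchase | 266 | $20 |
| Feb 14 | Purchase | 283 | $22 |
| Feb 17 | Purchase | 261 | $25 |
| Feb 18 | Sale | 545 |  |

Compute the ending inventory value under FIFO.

Feb 18, 545 sold [FIFO — oldest first]: 35 @ $17 + 70 @ $20 + 266 @ $20 + 174 @ $22 = $11,143
Ending inventory: 109 @ $22 + 261 @ $25 = $8,923
Check: goods available $20,066 = COGS $11,143 + ending $8,923

Ending inventory = $8,923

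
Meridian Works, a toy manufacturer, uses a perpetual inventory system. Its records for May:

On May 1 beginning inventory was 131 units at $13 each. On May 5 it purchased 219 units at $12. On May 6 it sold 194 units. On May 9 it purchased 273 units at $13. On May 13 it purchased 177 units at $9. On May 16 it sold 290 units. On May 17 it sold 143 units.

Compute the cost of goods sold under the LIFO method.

COGS = $7,249

May 6, 194 sold [LIFO — newest first]: 194 @ $12 = $2,328
May 16, 290 sold [LIFO — newest first]: 177 @ $9 + 113 @ $13 = $3,062
May 17, 143 sold [LIFO — newest first]: 143 @ $13 = $1,859
Total COGS = $2,328 + $3,062 + $1,859 = $7,249
Ending inventory: 131 @ $13 + 25 @ $12 + 17 @ $13 = $2,224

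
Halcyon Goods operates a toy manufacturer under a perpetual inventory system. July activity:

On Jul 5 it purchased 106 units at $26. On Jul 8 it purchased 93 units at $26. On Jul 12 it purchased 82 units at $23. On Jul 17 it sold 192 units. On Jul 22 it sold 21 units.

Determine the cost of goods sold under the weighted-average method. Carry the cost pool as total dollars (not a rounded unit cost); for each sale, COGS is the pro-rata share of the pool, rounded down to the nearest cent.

After Jul 5: 106 on hand, pool $2,756.00 (≈ $26.0000 each)
After Jul 8: 199 on hand, pool $5,174.00 (≈ $26.0000 each)
After Jul 12: 281 on hand, pool $7,060.00 (≈ $25.1246 each)
Jul 17, sell 192: 192/281 × $7,060.00 → $4,823.91
Jul 22, sell 21: 21/89 × $2,236.09 → $527.61
Total COGS = $4,823.91 + $527.61 = $5,351.52
Ending inventory (cost pool remaining) = $1,708.48
Check: goods available $7,060.00 = COGS $5,351.52 + ending $1,708.48

COGS = $5,351.52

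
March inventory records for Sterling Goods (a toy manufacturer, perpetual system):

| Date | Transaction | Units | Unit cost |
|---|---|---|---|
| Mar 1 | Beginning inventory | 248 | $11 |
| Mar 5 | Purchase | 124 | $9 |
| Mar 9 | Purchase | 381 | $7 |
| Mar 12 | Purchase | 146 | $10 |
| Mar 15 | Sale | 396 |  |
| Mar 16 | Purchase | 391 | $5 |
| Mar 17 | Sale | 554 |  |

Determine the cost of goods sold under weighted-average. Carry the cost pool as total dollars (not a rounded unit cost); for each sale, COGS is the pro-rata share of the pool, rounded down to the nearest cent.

COGS = $7,486.34

After Mar 1: 248 on hand, pool $2,728.00 (≈ $11.0000 each)
After Mar 5: 372 on hand, pool $3,844.00 (≈ $10.3333 each)
After Mar 9: 753 on hand, pool $6,511.00 (≈ $8.6467 each)
After Mar 12: 899 on hand, pool $7,971.00 (≈ $8.8665 each)
Mar 15, sell 396: 396/899 × $7,971.00 → $3,511.14
After Mar 16: 894 on hand, pool $6,414.86 (≈ $7.1755 each)
Mar 17, sell 554: 554/894 × $6,414.86 → $3,975.20
Total COGS = $3,511.14 + $3,975.20 = $7,486.34
Ending inventory (cost pool remaining) = $2,439.66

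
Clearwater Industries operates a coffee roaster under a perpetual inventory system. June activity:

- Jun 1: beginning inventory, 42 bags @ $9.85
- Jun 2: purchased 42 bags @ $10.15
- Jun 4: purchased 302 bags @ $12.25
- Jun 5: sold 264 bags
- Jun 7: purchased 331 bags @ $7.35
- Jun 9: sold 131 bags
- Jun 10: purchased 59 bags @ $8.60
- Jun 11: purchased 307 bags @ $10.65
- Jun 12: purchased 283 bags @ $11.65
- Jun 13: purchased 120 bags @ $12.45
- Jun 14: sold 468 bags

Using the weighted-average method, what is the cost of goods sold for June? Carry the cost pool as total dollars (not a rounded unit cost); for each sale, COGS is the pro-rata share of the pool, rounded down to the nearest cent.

After Jun 1: 42 on hand, pool $413.70 (≈ $9.8500 each)
After Jun 2: 84 on hand, pool $840.00 (≈ $10.0000 each)
After Jun 4: 386 on hand, pool $4,539.50 (≈ $11.7604 each)
Jun 5, sell 264: 264/386 × $4,539.50 → $3,104.73
After Jun 7: 453 on hand, pool $3,867.62 (≈ $8.5378 each)
Jun 9, sell 131: 131/453 × $3,867.62 → $1,118.45
After Jun 10: 381 on hand, pool $3,256.57 (≈ $8.5474 each)
After Jun 11: 688 on hand, pool $6,526.12 (≈ $9.4856 each)
After Jun 12: 971 on hand, pool $9,823.07 (≈ $10.1164 each)
After Jun 13: 1091 on hand, pool $11,317.07 (≈ $10.3731 each)
Jun 14, sell 468: 468/1091 × $11,317.07 → $4,854.61
Total COGS = $3,104.73 + $1,118.45 + $4,854.61 = $9,077.79
Ending inventory (cost pool remaining) = $6,462.46

COGS = $9,077.79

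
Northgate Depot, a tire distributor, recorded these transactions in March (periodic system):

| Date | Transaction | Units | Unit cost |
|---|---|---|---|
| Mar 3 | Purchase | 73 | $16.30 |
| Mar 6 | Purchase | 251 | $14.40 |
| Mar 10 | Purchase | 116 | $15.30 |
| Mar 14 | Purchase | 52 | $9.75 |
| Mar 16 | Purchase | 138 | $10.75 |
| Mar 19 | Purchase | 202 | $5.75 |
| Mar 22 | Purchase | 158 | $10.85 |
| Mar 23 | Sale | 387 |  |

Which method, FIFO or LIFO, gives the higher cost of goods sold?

FIFO COGS: 73 @ $16.30 + 251 @ $14.40 + 63 @ $15.30 = $5,768.20
LIFO COGS: 158 @ $10.85 + 202 @ $5.75 + 27 @ $10.75 = $3,166.05

FIFO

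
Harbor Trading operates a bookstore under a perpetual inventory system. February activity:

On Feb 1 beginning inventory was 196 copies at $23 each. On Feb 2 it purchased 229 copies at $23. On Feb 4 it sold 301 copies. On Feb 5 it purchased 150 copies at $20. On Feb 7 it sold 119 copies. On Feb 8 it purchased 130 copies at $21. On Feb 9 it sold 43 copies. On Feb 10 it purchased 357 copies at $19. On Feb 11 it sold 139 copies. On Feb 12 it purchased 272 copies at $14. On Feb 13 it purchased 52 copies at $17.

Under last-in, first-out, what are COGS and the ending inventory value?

COGS = $12,847; ending inventory = $14,133

Feb 4, 301 sold [LIFO — newest first]: 229 @ $23 + 72 @ $23 = $6,923
Feb 7, 119 sold [LIFO — newest first]: 119 @ $20 = $2,380
Feb 9, 43 sold [LIFO — newest first]: 43 @ $21 = $903
Feb 11, 139 sold [LIFO — newest first]: 139 @ $19 = $2,641
Total COGS = $6,923 + $2,380 + $903 + $2,641 = $12,847
Ending inventory: 124 @ $23 + 31 @ $20 + 87 @ $21 + 218 @ $19 + 272 @ $14 + 52 @ $17 = $14,133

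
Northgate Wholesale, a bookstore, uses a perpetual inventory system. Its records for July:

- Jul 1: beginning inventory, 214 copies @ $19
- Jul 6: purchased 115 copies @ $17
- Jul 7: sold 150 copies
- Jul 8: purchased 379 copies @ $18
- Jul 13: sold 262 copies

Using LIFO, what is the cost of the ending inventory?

Jul 7, 150 sold [LIFO — newest first]: 115 @ $17 + 35 @ $19 = $2,620
Jul 13, 262 sold [LIFO — newest first]: 262 @ $18 = $4,716
Total COGS = $2,620 + $4,716 = $7,336
Ending inventory: 179 @ $19 + 117 @ $18 = $5,507

Ending inventory = $5,507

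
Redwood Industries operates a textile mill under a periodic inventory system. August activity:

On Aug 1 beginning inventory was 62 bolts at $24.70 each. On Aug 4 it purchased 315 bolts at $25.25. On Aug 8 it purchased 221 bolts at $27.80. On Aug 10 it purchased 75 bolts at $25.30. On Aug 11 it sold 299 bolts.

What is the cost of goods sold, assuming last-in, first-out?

COGS = $8,117.05

Aug 11, 299 sold [LIFO — newest first]: 75 @ $25.30 + 221 @ $27.80 + 3 @ $25.25 = $8,117.05
Ending inventory: 62 @ $24.70 + 312 @ $25.25 = $9,409.40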